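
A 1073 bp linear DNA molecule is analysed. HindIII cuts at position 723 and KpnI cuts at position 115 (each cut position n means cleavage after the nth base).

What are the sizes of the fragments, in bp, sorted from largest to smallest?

Combined cut positions (sorted): 115, 723.
Linear molecule, 2 cuts → 3 fragments:
  115 − 0 = 115 bp
  723 − 115 = 608 bp
  1073 − 723 = 350 bp
Sorted largest to smallest: 608, 350, 115 bp.

608, 350, 115 bp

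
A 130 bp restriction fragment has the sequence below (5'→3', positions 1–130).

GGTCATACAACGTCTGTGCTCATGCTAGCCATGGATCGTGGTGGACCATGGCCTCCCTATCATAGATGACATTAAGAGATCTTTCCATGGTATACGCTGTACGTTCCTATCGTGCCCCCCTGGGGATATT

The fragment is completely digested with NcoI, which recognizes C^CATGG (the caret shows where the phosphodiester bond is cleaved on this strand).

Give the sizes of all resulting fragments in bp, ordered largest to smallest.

45, 39, 29, 17 bp

NcoI sites (CCATGG) start at positions 29, 46, 85.
NcoI cuts after the first base of each site, so after positions 29, 46, 85.
Linear molecule, 3 cuts → 4 fragments:
  1–29 → 29 bp
  30–46 → 17 bp
  47–85 → 39 bp
  86–130 → 45 bp
Sorted largest to smallest: 45, 39, 29, 17 bp.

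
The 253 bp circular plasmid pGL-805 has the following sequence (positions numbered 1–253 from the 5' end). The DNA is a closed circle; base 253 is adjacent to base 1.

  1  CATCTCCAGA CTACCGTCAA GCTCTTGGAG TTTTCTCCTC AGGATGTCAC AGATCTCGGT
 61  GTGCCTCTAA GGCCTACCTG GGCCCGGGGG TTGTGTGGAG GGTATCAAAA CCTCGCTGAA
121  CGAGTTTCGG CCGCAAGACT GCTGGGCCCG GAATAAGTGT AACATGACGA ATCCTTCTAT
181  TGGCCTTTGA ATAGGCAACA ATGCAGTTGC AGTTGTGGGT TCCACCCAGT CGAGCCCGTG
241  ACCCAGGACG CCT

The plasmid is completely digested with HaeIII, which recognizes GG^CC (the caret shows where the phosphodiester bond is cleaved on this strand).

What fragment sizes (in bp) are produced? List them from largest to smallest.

HaeIII sites (GGCC) start at positions 71, 81, 129, 145, 182.
HaeIII cuts after base 2 of each site, so after positions 72, 82, 130, 146, 183.
Circular molecule, 5 cuts → 5 fragments:
  73–82 → 10 bp
  83–130 → 48 bp
  131–146 → 16 bp
  147–183 → 37 bp
  184–253 then 1–72 → 70 + 72 = 142 bp
Sorted largest to smallest: 142, 48, 37, 16, 10 bp.

142, 48, 37, 16, 10 bp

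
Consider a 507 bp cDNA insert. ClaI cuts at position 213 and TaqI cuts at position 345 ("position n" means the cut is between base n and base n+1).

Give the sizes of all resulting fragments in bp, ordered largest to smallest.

213, 162, 132 bp

Combined cut positions (sorted): 213, 345.
Linear molecule, 2 cuts → 3 fragments:
  213 − 0 = 213 bp
  345 − 213 = 132 bp
  507 − 345 = 162 bp
Sorted largest to smallest: 213, 162, 132 bp.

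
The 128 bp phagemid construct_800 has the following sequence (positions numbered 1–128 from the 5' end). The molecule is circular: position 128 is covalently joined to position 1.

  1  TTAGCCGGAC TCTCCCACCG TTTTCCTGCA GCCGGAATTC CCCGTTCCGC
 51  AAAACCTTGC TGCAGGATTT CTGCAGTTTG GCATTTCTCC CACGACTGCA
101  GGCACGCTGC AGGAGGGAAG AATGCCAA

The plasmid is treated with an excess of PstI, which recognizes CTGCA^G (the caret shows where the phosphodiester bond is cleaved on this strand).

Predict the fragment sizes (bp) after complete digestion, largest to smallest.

47, 34, 25, 11, 11 bp

PstI sites (CTGCAG) start at positions 26, 60, 71, 96, 107.
PstI cuts after base 5 of each site (before the last base), so after positions 30, 64, 75, 100, 111.
Circular molecule, 5 cuts → 5 fragments:
  31–64 → 34 bp
  65–75 → 11 bp
  76–100 → 25 bp
  101–111 → 11 bp
  112–128 then 1–30 → 17 + 30 = 47 bp
Sorted largest to smallest: 47, 34, 25, 11, 11 bp.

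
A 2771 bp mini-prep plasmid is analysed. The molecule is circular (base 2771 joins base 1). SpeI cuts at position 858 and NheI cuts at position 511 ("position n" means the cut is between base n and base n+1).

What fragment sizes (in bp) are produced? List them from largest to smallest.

2424, 347 bp

Combined cut positions (sorted): 511, 858.
Circular molecule, 2 cuts → 2 fragments:
  858 − 511 = 347 bp
  wrap: 2771 − 858 + 511 = 2424 bp
Sorted largest to smallest: 2424, 347 bp.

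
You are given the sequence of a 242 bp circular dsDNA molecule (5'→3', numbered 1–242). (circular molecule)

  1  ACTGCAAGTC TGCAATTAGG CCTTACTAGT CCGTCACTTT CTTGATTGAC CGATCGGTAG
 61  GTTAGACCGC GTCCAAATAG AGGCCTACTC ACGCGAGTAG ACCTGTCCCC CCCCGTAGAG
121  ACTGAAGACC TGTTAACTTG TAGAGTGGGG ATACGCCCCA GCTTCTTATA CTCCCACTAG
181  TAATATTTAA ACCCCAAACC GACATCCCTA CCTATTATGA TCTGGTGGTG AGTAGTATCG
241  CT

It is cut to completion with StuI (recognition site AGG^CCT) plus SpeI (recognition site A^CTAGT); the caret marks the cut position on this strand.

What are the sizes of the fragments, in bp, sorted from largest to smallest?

StuI sites (AGGCCT) start at positions 18, 81.
StuI cuts after base 3 of each site, so after positions 20, 83.
SpeI sites (ACTAGT) start at positions 25, 176.
SpeI cuts after the first base of each site, so after positions 25, 176.
Combined cut positions: 20, 25, 83, 176.
Circular molecule, 4 cuts → 4 fragments:
  21–25 → 5 bp
  26–83 → 58 bp
  84–176 → 93 bp
  177–242 then 1–20 → 66 + 20 = 86 bp
Sorted largest to smallest: 93, 86, 58, 5 bp.

93, 86, 58, 5 bp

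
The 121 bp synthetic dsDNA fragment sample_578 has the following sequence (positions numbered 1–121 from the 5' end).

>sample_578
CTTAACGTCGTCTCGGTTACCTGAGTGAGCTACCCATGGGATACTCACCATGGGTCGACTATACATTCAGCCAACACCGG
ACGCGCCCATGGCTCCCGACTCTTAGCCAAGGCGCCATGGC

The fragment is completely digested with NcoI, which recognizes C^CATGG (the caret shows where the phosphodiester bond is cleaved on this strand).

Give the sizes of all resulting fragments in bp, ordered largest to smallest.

39, 34, 28, 14, 6 bp

NcoI sites (CCATGG) start at positions 34, 48, 87, 115.
NcoI cuts after the first base of each site, so after positions 34, 48, 87, 115.
Linear molecule, 4 cuts → 5 fragments:
  1–34 → 34 bp
  35–48 → 14 bp
  49–87 → 39 bp
  88–115 → 28 bp
  116–121 → 6 bp
Sorted largest to smallest: 39, 34, 28, 14, 6 bp.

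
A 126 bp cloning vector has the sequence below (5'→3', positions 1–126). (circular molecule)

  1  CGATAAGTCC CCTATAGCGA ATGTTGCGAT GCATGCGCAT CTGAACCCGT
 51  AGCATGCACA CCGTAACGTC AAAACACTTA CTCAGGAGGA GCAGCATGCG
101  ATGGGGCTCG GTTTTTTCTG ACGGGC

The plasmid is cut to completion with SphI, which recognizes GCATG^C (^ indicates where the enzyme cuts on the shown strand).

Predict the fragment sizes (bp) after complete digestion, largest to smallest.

63, 42, 21 bp

SphI sites (GCATGC) start at positions 31, 52, 94.
SphI cuts after base 5 of each site (before the last base), so after positions 35, 56, 98.
Circular molecule, 3 cuts → 3 fragments:
  36–56 → 21 bp
  57–98 → 42 bp
  99–126 then 1–35 → 28 + 35 = 63 bp
Sorted largest to smallest: 63, 42, 21 bp.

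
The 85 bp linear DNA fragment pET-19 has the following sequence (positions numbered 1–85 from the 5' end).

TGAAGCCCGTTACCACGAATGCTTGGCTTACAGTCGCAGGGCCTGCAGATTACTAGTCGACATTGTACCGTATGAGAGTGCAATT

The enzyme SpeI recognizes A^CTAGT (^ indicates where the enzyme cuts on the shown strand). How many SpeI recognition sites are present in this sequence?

1

ACTAGT occurs starting at position 52.
SpeI cuts at 1 site.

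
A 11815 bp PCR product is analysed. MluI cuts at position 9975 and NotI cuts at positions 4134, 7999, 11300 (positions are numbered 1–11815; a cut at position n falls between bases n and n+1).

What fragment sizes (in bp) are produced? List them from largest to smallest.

Combined cut positions (sorted): 4134, 7999, 9975, 11300.
Linear molecule, 4 cuts → 5 fragments:
  4134 − 0 = 4134 bp
  7999 − 4134 = 3865 bp
  9975 − 7999 = 1976 bp
  11300 − 9975 = 1325 bp
  11815 − 11300 = 515 bp
Sorted largest to smallest: 4134, 3865, 1976, 1325, 515 bp.

4134, 3865, 1976, 1325, 515 bp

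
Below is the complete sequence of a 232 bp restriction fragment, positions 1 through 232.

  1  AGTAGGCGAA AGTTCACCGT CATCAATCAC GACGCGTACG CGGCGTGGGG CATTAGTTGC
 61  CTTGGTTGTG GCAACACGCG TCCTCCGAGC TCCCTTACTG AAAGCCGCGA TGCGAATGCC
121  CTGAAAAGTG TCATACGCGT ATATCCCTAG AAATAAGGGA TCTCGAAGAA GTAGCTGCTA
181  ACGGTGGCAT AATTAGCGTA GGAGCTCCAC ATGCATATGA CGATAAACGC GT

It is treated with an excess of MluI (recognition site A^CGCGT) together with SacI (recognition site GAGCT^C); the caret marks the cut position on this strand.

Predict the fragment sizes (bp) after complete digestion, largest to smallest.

71, 44, 44, 32, 21, 15, 5 bp

MluI sites (ACGCGT) start at positions 32, 76, 135, 227.
MluI cuts after the first base of each site, so after positions 32, 76, 135, 227.
SacI sites (GAGCTC) start at positions 87, 202.
SacI cuts after base 5 of each site (before the last base), so after positions 91, 206.
Combined cut positions: 32, 76, 91, 135, 206, 227.
Linear molecule, 6 cuts → 7 fragments:
  1–32 → 32 bp
  33–76 → 44 bp
  77–91 → 15 bp
  92–135 → 44 bp
  136–206 → 71 bp
  207–227 → 21 bp
  228–232 → 5 bp
Sorted largest to smallest: 71, 44, 44, 32, 21, 15, 5 bp.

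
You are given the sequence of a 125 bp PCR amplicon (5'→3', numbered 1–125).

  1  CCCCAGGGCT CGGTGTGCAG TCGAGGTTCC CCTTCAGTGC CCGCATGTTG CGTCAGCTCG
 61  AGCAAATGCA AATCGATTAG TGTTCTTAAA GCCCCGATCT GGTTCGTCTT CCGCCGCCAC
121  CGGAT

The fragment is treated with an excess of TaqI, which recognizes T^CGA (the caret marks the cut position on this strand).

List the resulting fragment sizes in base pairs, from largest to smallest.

52, 37, 21, 15 bp

TaqI sites (TCGA) start at positions 21, 58, 73.
TaqI cuts after the first base of each site, so after positions 21, 58, 73.
Linear molecule, 3 cuts → 4 fragments:
  1–21 → 21 bp
  22–58 → 37 bp
  59–73 → 15 bp
  74–125 → 52 bp
Sorted largest to smallest: 52, 37, 21, 15 bp.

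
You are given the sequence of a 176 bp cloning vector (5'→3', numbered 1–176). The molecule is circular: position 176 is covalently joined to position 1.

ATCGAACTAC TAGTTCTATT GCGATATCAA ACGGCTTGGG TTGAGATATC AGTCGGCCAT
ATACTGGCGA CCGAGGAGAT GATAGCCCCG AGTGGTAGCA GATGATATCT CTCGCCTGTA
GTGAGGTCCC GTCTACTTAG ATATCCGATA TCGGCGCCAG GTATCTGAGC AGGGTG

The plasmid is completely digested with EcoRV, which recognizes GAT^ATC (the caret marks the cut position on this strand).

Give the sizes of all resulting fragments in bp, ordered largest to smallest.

EcoRV sites (GATATC) start at positions 23, 45, 104, 140, 147.
EcoRV cuts after base 3 of each site, so after positions 25, 47, 106, 142, 149.
Circular molecule, 5 cuts → 5 fragments:
  26–47 → 22 bp
  48–106 → 59 bp
  107–142 → 36 bp
  143–149 → 7 bp
  150–176 then 1–25 → 27 + 25 = 52 bp
Sorted largest to smallest: 59, 52, 36, 22, 7 bp.

59, 52, 36, 22, 7 bp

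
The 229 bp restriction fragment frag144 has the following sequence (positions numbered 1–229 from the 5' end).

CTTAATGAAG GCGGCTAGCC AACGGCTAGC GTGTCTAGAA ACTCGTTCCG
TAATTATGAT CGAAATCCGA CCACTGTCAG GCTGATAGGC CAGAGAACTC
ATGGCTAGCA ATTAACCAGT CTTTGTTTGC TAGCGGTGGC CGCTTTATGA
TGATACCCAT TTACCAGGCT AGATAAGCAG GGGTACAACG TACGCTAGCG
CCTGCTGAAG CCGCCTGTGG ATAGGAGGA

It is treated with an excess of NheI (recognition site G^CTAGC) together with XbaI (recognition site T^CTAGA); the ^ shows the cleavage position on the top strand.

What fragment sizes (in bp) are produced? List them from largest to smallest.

NheI sites (GCTAGC) start at positions 14, 25, 104, 129, 194.
NheI cuts after the first base of each site, so after positions 14, 25, 104, 129, 194.
The XbaI site (TCTAGA) starts at position 34.
XbaI cuts after the first base of each site, so after position 34.
Combined cut positions: 14, 25, 34, 104, 129, 194.
Linear molecule, 6 cuts → 7 fragments:
  1–14 → 14 bp
  15–25 → 11 bp
  26–34 → 9 bp
  35–104 → 70 bp
  105–129 → 25 bp
  130–194 → 65 bp
  195–229 → 35 bp
Sorted largest to smallest: 70, 65, 35, 25, 14, 11, 9 bp.

70, 65, 35, 25, 14, 11, 9 bp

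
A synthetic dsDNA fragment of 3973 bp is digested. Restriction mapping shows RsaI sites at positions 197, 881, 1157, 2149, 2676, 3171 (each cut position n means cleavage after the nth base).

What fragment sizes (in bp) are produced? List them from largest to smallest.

Linear molecule, 6 cuts → 7 fragments:
  197 − 0 = 197 bp
  881 − 197 = 684 bp
  1157 − 881 = 276 bp
  2149 − 1157 = 992 bp
  2676 − 2149 = 527 bp
  3171 − 2676 = 495 bp
  3973 − 3171 = 802 bp
Sorted largest to smallest: 992, 802, 684, 527, 495, 276, 197 bp.

992, 802, 684, 527, 495, 276, 197 bp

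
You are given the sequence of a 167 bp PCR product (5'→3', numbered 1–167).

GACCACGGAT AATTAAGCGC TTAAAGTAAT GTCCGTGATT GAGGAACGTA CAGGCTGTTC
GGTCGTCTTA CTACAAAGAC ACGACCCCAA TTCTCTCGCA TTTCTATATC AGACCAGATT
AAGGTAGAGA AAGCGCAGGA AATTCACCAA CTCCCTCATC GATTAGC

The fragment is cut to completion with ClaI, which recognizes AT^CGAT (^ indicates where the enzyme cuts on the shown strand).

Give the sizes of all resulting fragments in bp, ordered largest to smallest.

The ClaI site (ATCGAT) starts at position 158.
ClaI cuts after base 2 of each site, so after position 159.
Linear molecule, 1 cut → 2 fragments:
  1–159 → 159 bp
  160–167 → 8 bp
Sorted largest to smallest: 159, 8 bp.

159, 8 bp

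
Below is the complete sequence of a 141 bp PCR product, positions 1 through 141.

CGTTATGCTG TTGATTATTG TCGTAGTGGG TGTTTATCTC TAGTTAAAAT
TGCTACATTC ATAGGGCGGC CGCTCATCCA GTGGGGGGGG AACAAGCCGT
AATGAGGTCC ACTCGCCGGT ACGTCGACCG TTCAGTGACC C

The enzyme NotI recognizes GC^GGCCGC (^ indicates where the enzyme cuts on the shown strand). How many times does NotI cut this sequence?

GCGGCCGC occurs starting at position 66.
NotI cuts at 1 site.

1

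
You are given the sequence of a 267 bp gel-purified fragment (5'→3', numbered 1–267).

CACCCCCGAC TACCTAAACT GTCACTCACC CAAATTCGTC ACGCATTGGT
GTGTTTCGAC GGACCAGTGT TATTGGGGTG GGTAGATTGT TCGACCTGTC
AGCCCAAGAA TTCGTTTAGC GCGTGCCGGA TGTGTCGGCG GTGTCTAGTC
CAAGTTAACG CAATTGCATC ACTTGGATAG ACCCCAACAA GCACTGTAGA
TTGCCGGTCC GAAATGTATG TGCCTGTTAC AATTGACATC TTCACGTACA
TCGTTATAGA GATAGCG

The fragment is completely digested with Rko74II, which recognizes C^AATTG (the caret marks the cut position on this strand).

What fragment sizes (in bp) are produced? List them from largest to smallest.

161, 69, 37 bp

Rko74II sites (CAATTG) start at positions 161, 230.
Rko74II cuts after the first base of each site, so after positions 161, 230.
Linear molecule, 2 cuts → 3 fragments:
  1–161 → 161 bp
  162–230 → 69 bp
  231–267 → 37 bp
Sorted largest to smallest: 161, 69, 37 bp.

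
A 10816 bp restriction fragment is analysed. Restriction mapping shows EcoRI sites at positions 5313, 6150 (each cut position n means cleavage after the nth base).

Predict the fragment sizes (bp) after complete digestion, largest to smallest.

5313, 4666, 837 bp

Linear molecule, 2 cuts → 3 fragments:
  5313 − 0 = 5313 bp
  6150 − 5313 = 837 bp
  10816 − 6150 = 4666 bp
Sorted largest to smallest: 5313, 4666, 837 bp.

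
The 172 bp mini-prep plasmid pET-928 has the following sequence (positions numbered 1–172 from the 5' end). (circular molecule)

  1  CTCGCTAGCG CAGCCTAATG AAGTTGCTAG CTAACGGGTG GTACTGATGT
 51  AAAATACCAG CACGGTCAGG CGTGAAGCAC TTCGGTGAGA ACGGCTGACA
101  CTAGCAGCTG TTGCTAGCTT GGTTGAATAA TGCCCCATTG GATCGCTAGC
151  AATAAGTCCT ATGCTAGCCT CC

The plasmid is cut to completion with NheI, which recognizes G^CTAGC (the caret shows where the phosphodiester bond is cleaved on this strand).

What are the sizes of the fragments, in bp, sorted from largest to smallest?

87, 32, 22, 18, 13 bp

NheI sites (GCTAGC) start at positions 4, 26, 113, 145, 163.
NheI cuts after the first base of each site, so after positions 4, 26, 113, 145, 163.
Circular molecule, 5 cuts → 5 fragments:
  5–26 → 22 bp
  27–113 → 87 bp
  114–145 → 32 bp
  146–163 → 18 bp
  164–172 then 1–4 → 9 + 4 = 13 bp
Sorted largest to smallest: 87, 32, 22, 18, 13 bp.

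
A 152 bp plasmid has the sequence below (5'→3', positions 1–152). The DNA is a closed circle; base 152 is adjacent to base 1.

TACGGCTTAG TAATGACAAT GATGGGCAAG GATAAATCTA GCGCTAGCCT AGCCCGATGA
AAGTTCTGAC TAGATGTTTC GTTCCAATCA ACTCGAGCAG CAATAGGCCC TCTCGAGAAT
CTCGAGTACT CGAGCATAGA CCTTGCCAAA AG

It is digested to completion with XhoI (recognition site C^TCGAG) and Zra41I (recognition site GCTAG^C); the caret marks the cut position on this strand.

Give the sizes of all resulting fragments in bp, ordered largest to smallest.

XhoI sites (CTCGAG) start at positions 92, 112, 121, 129.
XhoI cuts after the first base of each site, so after positions 92, 112, 121, 129.
The Zra41I site (GCTAGC) starts at position 43.
Zra41I cuts after base 5 of each site (before the last base), so after position 47.
Combined cut positions: 47, 92, 112, 121, 129.
Circular molecule, 5 cuts → 5 fragments:
  48–92 → 45 bp
  93–112 → 20 bp
  113–121 → 9 bp
  122–129 → 8 bp
  130–152 then 1–47 → 23 + 47 = 70 bp
Sorted largest to smallest: 70, 45, 20, 9, 8 bp.

70, 45, 20, 9, 8 bp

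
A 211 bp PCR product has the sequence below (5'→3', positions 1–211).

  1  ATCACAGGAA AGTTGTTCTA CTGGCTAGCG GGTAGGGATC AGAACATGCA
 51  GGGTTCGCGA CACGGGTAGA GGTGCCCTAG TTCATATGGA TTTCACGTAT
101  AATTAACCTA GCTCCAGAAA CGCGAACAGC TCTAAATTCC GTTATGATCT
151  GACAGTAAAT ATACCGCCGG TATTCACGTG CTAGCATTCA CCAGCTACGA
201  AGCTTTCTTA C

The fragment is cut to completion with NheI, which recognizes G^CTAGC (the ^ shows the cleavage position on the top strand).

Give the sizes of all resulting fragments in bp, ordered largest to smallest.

156, 31, 24 bp

NheI sites (GCTAGC) start at positions 24, 180.
NheI cuts after the first base of each site, so after positions 24, 180.
Linear molecule, 2 cuts → 3 fragments:
  1–24 → 24 bp
  25–180 → 156 bp
  181–211 → 31 bp
Sorted largest to smallest: 156, 31, 24 bp.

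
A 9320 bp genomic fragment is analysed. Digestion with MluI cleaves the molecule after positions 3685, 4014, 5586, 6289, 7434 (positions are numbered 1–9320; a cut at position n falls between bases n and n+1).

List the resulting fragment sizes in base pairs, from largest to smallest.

3685, 1886, 1572, 1145, 703, 329 bp

Linear molecule, 5 cuts → 6 fragments:
  3685 − 0 = 3685 bp
  4014 − 3685 = 329 bp
  5586 − 4014 = 1572 bp
  6289 − 5586 = 703 bp
  7434 − 6289 = 1145 bp
  9320 − 7434 = 1886 bp
Sorted largest to smallest: 3685, 1886, 1572, 1145, 703, 329 bp.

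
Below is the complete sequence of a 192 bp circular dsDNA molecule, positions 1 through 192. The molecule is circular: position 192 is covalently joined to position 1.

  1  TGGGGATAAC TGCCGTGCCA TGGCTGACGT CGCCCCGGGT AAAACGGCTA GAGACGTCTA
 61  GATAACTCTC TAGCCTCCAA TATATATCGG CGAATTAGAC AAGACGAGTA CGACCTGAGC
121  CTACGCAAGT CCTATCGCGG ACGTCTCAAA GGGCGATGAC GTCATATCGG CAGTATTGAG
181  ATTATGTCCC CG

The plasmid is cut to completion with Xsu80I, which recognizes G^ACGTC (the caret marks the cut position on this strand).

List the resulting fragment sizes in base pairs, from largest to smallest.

Xsu80I sites (GACGTC) start at positions 26, 53, 140, 158.
Xsu80I cuts after the first base of each site, so after positions 26, 53, 140, 158.
Circular molecule, 4 cuts → 4 fragments:
  27–53 → 27 bp
  54–140 → 87 bp
  141–158 → 18 bp
  159–192 then 1–26 → 34 + 26 = 60 bp
Sorted largest to smallest: 87, 60, 27, 18 bp.

87, 60, 27, 18 bp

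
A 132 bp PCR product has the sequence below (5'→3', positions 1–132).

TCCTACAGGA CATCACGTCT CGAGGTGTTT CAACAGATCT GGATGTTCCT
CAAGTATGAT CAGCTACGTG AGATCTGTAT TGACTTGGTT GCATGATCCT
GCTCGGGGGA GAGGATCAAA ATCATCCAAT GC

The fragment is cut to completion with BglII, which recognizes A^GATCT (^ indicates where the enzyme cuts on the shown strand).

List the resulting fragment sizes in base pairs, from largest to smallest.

61, 36, 35 bp

BglII sites (AGATCT) start at positions 35, 71.
BglII cuts after the first base of each site, so after positions 35, 71.
Linear molecule, 2 cuts → 3 fragments:
  1–35 → 35 bp
  36–71 → 36 bp
  72–132 → 61 bp
Sorted largest to smallest: 61, 36, 35 bp.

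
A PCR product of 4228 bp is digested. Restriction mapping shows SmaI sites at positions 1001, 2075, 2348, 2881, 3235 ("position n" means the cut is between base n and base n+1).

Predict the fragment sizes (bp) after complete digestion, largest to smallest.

1074, 1001, 993, 533, 354, 273 bp

Linear molecule, 5 cuts → 6 fragments:
  1001 − 0 = 1001 bp
  2075 − 1001 = 1074 bp
  2348 − 2075 = 273 bp
  2881 − 2348 = 533 bp
  3235 − 2881 = 354 bp
  4228 − 3235 = 993 bp
Sorted largest to smallest: 1074, 1001, 993, 533, 354, 273 bp.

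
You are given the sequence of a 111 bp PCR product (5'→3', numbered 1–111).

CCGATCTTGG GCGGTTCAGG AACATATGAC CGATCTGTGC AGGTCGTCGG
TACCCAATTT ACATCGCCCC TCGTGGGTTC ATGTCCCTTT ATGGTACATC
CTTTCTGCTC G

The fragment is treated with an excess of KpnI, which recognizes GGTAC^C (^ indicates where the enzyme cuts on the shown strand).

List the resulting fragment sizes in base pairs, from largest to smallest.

58, 53 bp

The KpnI site (GGTACC) starts at position 49.
KpnI cuts after base 5 of each site (before the last base), so after position 53.
Linear molecule, 1 cut → 2 fragments:
  1–53 → 53 bp
  54–111 → 58 bp
Sorted largest to smallest: 58, 53 bp.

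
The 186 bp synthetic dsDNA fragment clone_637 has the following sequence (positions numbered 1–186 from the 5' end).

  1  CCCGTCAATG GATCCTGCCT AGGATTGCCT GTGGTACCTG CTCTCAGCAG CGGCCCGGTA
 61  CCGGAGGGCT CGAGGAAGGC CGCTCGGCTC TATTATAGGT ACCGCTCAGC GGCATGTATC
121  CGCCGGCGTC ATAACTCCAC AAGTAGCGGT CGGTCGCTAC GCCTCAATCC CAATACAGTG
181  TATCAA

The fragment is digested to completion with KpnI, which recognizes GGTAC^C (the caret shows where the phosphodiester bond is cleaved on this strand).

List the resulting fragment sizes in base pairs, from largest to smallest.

84, 41, 37, 24 bp

KpnI sites (GGTACC) start at positions 33, 57, 98.
KpnI cuts after base 5 of each site (before the last base), so after positions 37, 61, 102.
Linear molecule, 3 cuts → 4 fragments:
  1–37 → 37 bp
  38–61 → 24 bp
  62–102 → 41 bp
  103–186 → 84 bp
Sorted largest to smallest: 84, 41, 37, 24 bp.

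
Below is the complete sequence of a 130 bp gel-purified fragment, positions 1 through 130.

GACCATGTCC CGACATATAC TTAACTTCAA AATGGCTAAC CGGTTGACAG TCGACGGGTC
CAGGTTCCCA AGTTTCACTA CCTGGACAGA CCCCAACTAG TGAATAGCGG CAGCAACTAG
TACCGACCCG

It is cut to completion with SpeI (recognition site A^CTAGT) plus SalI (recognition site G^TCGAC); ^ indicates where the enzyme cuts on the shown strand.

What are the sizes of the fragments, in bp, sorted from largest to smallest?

SpeI sites (ACTAGT) start at positions 96, 116.
SpeI cuts after the first base of each site, so after positions 96, 116.
The SalI site (GTCGAC) starts at position 50.
SalI cuts after the first base of each site, so after position 50.
Combined cut positions: 50, 96, 116.
Linear molecule, 3 cuts → 4 fragments:
  1–50 → 50 bp
  51–96 → 46 bp
  97–116 → 20 bp
  117–130 → 14 bp
Sorted largest to smallest: 50, 46, 20, 14 bp.

50, 46, 20, 14 bp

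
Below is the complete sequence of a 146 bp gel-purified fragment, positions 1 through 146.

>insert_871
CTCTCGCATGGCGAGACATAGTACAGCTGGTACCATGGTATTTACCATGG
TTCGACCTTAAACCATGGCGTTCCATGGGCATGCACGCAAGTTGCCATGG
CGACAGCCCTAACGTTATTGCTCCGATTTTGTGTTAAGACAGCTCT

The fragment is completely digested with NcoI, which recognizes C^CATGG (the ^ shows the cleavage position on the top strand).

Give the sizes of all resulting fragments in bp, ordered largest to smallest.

51, 33, 22, 18, 12, 10 bp

NcoI sites (CCATGG) start at positions 33, 45, 63, 73, 95.
NcoI cuts after the first base of each site, so after positions 33, 45, 63, 73, 95.
Linear molecule, 5 cuts → 6 fragments:
  1–33 → 33 bp
  34–45 → 12 bp
  46–63 → 18 bp
  64–73 → 10 bp
  74–95 → 22 bp
  96–146 → 51 bp
Sorted largest to smallest: 51, 33, 22, 18, 12, 10 bp.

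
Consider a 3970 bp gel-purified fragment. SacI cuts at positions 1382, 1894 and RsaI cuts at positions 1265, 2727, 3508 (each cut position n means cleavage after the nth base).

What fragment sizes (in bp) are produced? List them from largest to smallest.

Combined cut positions (sorted): 1265, 1382, 1894, 2727, 3508.
Linear molecule, 5 cuts → 6 fragments:
  1265 − 0 = 1265 bp
  1382 − 1265 = 117 bp
  1894 − 1382 = 512 bp
  2727 − 1894 = 833 bp
  3508 − 2727 = 781 bp
  3970 − 3508 = 462 bp
Sorted largest to smallest: 1265, 833, 781, 512, 462, 117 bp.

1265, 833, 781, 512, 462, 117 bp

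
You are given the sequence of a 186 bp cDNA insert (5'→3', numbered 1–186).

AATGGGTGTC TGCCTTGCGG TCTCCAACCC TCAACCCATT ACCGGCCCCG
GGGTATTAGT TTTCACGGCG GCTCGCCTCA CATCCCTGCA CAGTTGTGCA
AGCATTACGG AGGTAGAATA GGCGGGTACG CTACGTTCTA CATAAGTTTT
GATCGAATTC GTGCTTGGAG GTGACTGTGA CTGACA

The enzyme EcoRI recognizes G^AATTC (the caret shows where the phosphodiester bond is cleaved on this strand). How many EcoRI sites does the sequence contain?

1

GAATTC occurs starting at position 155.
EcoRI cuts at 1 site.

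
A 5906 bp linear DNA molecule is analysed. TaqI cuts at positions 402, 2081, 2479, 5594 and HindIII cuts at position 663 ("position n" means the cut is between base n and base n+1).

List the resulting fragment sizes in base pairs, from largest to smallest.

Combined cut positions (sorted): 402, 663, 2081, 2479, 5594.
Linear molecule, 5 cuts → 6 fragments:
  402 − 0 = 402 bp
  663 − 402 = 261 bp
  2081 − 663 = 1418 bp
  2479 − 2081 = 398 bp
  5594 − 2479 = 3115 bp
  5906 − 5594 = 312 bp
Sorted largest to smallest: 3115, 1418, 402, 398, 312, 261 bp.

3115, 1418, 402, 398, 312, 261 bp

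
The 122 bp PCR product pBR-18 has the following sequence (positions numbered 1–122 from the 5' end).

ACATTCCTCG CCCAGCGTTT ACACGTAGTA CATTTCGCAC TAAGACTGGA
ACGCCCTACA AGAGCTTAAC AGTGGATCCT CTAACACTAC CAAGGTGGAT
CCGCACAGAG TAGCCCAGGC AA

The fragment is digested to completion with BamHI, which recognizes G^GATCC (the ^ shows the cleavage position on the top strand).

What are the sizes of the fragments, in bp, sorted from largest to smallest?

74, 25, 23 bp

BamHI sites (GGATCC) start at positions 74, 97.
BamHI cuts after the first base of each site, so after positions 74, 97.
Linear molecule, 2 cuts → 3 fragments:
  1–74 → 74 bp
  75–97 → 23 bp
  98–122 → 25 bp
Sorted largest to smallest: 74, 25, 23 bp.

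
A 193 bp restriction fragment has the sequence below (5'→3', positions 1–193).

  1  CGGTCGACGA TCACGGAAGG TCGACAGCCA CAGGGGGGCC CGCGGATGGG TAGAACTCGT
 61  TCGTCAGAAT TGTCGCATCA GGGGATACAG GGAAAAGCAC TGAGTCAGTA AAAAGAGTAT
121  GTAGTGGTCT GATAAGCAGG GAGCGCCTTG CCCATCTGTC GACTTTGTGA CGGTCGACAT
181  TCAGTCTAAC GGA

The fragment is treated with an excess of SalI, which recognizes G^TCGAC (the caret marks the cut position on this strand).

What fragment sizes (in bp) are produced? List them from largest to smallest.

SalI sites (GTCGAC) start at positions 3, 20, 158, 173.
SalI cuts after the first base of each site, so after positions 3, 20, 158, 173.
Linear molecule, 4 cuts → 5 fragments:
  1–3 → 3 bp
  4–20 → 17 bp
  21–158 → 138 bp
  159–173 → 15 bp
  174–193 → 20 bp
Sorted largest to smallest: 138, 20, 17, 15, 3 bp.

138, 20, 17, 15, 3 bp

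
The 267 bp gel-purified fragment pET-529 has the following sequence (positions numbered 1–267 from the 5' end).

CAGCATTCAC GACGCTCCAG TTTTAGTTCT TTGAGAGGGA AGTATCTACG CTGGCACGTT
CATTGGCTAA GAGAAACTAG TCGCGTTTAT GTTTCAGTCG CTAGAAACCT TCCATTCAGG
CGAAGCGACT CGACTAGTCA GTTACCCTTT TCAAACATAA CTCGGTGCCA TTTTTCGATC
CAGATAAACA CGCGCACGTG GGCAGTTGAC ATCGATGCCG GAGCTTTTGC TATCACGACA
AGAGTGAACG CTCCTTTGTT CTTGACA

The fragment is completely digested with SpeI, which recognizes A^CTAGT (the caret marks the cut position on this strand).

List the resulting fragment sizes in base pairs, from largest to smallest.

134, 76, 57 bp

SpeI sites (ACTAGT) start at positions 76, 133.
SpeI cuts after the first base of each site, so after positions 76, 133.
Linear molecule, 2 cuts → 3 fragments:
  1–76 → 76 bp
  77–133 → 57 bp
  134–267 → 134 bp
Sorted largest to smallest: 134, 76, 57 bp.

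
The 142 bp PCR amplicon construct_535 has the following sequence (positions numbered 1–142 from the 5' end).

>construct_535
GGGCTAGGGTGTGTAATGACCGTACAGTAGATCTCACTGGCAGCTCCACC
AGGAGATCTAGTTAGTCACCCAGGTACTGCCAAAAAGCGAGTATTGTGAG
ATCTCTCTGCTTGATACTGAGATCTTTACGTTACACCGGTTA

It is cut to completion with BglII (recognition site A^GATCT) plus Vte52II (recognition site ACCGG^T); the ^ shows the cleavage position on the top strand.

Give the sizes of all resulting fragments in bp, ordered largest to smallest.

BglII sites (AGATCT) start at positions 29, 54, 99, 120.
BglII cuts after the first base of each site, so after positions 29, 54, 99, 120.
The Vte52II site (ACCGGT) starts at position 135.
Vte52II cuts after base 5 of each site (before the last base), so after position 139.
Combined cut positions: 29, 54, 99, 120, 139.
Linear molecule, 5 cuts → 6 fragments:
  1–29 → 29 bp
  30–54 → 25 bp
  55–99 → 45 bp
  100–120 → 21 bp
  121–139 → 19 bp
  140–142 → 3 bp
Sorted largest to smallest: 45, 29, 25, 21, 19, 3 bp.

45, 29, 25, 21, 19, 3 bp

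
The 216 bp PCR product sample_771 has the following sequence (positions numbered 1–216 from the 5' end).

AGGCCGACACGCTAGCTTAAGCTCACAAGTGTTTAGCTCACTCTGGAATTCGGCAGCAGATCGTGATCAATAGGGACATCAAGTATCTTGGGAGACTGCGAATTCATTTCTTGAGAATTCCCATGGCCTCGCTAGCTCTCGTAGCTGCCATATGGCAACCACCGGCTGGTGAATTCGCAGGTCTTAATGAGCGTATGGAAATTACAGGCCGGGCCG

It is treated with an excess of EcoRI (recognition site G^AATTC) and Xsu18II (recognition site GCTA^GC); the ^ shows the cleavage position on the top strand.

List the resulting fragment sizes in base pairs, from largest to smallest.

EcoRI sites (GAATTC) start at positions 46, 100, 115, 171.
EcoRI cuts after the first base of each site, so after positions 46, 100, 115, 171.
Xsu18II sites (GCTAGC) start at positions 11, 131.
Xsu18II cuts after base 4 of each site, so after positions 14, 134.
Combined cut positions: 14, 46, 100, 115, 134, 171.
Linear molecule, 6 cuts → 7 fragments:
  1–14 → 14 bp
  15–46 → 32 bp
  47–100 → 54 bp
  101–115 → 15 bp
  116–134 → 19 bp
  135–171 → 37 bp
  172–216 → 45 bp
Sorted largest to smallest: 54, 45, 37, 32, 19, 15, 14 bp.

54, 45, 37, 32, 19, 15, 14 bp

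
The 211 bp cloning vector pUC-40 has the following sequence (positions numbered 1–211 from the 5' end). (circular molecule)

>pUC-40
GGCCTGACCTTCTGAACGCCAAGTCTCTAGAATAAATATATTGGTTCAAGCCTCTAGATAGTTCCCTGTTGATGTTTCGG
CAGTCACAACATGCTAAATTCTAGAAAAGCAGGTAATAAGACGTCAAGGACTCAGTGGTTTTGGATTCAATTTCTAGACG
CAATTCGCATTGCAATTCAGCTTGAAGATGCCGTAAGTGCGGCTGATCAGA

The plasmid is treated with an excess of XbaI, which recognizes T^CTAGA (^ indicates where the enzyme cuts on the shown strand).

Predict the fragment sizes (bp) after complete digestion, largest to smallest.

84, 53, 47, 27 bp

XbaI sites (TCTAGA) start at positions 26, 53, 100, 153.
XbaI cuts after the first base of each site, so after positions 26, 53, 100, 153.
Circular molecule, 4 cuts → 4 fragments:
  27–53 → 27 bp
  54–100 → 47 bp
  101–153 → 53 bp
  154–211 then 1–26 → 58 + 26 = 84 bp
Sorted largest to smallest: 84, 53, 47, 27 bp.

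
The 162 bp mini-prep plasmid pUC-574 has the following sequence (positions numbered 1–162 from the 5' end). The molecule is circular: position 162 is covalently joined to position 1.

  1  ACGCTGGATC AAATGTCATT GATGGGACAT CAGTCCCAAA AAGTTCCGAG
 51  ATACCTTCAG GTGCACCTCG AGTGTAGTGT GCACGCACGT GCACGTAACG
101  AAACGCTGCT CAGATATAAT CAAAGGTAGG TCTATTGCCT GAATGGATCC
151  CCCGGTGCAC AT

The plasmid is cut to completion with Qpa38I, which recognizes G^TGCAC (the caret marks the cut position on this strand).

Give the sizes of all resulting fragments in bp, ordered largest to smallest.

Qpa38I sites (GTGCAC) start at positions 61, 79, 89, 155.
Qpa38I cuts after the first base of each site, so after positions 61, 79, 89, 155.
Circular molecule, 4 cuts → 4 fragments:
  62–79 → 18 bp
  80–89 → 10 bp
  90–155 → 66 bp
  156–162 then 1–61 → 7 + 61 = 68 bp
Sorted largest to smallest: 68, 66, 18, 10 bp.

68, 66, 18, 10 bp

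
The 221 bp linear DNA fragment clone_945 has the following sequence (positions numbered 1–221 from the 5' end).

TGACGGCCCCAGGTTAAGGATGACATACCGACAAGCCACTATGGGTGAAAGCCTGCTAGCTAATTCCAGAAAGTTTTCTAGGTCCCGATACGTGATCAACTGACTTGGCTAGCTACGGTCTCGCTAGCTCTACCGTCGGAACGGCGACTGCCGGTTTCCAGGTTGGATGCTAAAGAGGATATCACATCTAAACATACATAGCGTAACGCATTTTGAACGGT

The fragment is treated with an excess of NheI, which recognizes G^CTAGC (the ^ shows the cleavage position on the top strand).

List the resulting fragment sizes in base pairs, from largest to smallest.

NheI sites (GCTAGC) start at positions 55, 108, 123.
NheI cuts after the first base of each site, so after positions 55, 108, 123.
Linear molecule, 3 cuts → 4 fragments:
  1–55 → 55 bp
  56–108 → 53 bp
  109–123 → 15 bp
  124–221 → 98 bp
Sorted largest to smallest: 98, 55, 53, 15 bp.

98, 55, 53, 15 bp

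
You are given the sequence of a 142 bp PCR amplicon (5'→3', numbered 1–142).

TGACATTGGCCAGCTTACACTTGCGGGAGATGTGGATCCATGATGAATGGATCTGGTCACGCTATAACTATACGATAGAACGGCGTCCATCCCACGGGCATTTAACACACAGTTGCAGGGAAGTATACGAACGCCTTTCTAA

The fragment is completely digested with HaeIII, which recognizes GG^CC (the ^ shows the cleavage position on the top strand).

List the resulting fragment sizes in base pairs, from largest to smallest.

133, 9 bp

The HaeIII site (GGCC) starts at position 8.
HaeIII cuts after base 2 of each site, so after position 9.
Linear molecule, 1 cut → 2 fragments:
  1–9 → 9 bp
  10–142 → 133 bp
Sorted largest to smallest: 133, 9 bp.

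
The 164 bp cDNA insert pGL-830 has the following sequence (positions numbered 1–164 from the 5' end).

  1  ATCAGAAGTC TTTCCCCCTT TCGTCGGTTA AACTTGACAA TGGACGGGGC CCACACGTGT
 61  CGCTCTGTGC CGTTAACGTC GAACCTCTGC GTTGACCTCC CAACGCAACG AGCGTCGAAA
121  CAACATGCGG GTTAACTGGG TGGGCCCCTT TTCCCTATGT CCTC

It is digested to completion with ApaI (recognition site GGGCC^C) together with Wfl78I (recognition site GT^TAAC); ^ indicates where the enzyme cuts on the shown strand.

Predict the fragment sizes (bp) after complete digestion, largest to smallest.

59, 51, 22, 18, 14 bp

ApaI sites (GGGCCC) start at positions 47, 142.
ApaI cuts after base 5 of each site (before the last base), so after positions 51, 146.
Wfl78I sites (GTTAAC) start at positions 72, 131.
Wfl78I cuts after base 2 of each site, so after positions 73, 132.
Combined cut positions: 51, 73, 132, 146.
Linear molecule, 4 cuts → 5 fragments:
  1–51 → 51 bp
  52–73 → 22 bp
  74–132 → 59 bp
  133–146 → 14 bp
  147–164 → 18 bp
Sorted largest to smallest: 59, 51, 22, 18, 14 bp.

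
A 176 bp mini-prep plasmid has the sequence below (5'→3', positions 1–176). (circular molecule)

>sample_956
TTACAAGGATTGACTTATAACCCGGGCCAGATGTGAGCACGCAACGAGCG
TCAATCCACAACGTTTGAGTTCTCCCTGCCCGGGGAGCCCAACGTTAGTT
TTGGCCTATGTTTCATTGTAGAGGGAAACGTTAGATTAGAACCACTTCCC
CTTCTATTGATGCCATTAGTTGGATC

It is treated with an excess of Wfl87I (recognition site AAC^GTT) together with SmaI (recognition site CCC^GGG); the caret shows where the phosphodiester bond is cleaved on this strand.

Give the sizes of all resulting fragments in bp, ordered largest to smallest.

Wfl87I sites (AACGTT) start at positions 60, 91, 127.
Wfl87I cuts after base 3 of each site, so after positions 62, 93, 129.
SmaI sites (CCCGGG) start at positions 21, 79.
SmaI cuts after base 3 of each site, so after positions 23, 81.
Combined cut positions: 23, 62, 81, 93, 129.
Circular molecule, 5 cuts → 5 fragments:
  24–62 → 39 bp
  63–81 → 19 bp
  82–93 → 12 bp
  94–129 → 36 bp
  130–176 then 1–23 → 47 + 23 = 70 bp
Sorted largest to smallest: 70, 39, 36, 19, 12 bp.

70, 39, 36, 19, 12 bp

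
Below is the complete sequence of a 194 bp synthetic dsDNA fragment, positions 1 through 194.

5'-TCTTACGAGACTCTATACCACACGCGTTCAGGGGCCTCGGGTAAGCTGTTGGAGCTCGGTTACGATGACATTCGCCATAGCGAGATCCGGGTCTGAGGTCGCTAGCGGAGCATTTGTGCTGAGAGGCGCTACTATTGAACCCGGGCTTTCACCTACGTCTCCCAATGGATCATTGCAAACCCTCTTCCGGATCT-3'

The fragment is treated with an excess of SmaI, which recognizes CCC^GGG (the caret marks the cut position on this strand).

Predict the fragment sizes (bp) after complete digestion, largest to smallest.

142, 52 bp

The SmaI site (CCCGGG) starts at position 140.
SmaI cuts after base 3 of each site, so after position 142.
Linear molecule, 1 cut → 2 fragments:
  1–142 → 142 bp
  143–194 → 52 bp
Sorted largest to smallest: 142, 52 bp.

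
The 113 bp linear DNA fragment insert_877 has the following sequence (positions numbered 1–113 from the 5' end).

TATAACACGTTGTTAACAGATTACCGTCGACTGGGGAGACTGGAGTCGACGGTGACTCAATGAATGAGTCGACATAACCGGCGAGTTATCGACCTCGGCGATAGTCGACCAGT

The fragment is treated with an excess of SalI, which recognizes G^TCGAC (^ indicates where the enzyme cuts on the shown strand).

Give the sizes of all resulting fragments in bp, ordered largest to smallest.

36, 26, 23, 19, 9 bp

SalI sites (GTCGAC) start at positions 26, 45, 68, 104.
SalI cuts after the first base of each site, so after positions 26, 45, 68, 104.
Linear molecule, 4 cuts → 5 fragments:
  1–26 → 26 bp
  27–45 → 19 bp
  46–68 → 23 bp
  69–104 → 36 bp
  105–113 → 9 bp
Sorted largest to smallest: 36, 26, 23, 19, 9 bp.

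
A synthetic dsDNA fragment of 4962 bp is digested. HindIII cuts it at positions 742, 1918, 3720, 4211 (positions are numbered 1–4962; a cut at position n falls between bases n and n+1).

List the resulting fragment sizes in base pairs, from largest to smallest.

Linear molecule, 4 cuts → 5 fragments:
  742 − 0 = 742 bp
  1918 − 742 = 1176 bp
  3720 − 1918 = 1802 bp
  4211 − 3720 = 491 bp
  4962 − 4211 = 751 bp
Sorted largest to smallest: 1802, 1176, 751, 742, 491 bp.

1802, 1176, 751, 742, 491 bp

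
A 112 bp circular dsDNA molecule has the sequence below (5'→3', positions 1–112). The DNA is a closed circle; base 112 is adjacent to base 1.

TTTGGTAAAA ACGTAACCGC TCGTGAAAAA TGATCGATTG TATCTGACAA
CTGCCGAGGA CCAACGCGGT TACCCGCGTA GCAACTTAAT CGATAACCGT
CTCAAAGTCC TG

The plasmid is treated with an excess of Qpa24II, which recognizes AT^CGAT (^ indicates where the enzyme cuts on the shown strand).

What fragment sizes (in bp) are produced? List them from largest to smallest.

56, 56 bp

Qpa24II sites (ATCGAT) start at positions 33, 89.
Qpa24II cuts after base 2 of each site, so after positions 34, 90.
Circular molecule, 2 cuts → 2 fragments:
  35–90 → 56 bp
  91–112 then 1–34 → 22 + 34 = 56 bp
Sorted largest to smallest: 56, 56 bp.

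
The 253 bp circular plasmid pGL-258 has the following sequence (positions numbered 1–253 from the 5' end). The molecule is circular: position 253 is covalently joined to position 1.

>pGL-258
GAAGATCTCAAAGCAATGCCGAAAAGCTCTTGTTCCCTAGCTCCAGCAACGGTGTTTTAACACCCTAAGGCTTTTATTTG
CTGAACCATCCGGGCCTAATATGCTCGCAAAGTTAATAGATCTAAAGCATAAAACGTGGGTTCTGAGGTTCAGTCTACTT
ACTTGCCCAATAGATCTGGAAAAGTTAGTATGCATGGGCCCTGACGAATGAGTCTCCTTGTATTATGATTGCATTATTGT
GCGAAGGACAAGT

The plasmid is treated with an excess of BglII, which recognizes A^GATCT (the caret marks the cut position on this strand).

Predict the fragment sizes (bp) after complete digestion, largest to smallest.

115, 84, 54 bp

BglII sites (AGATCT) start at positions 3, 118, 172.
BglII cuts after the first base of each site, so after positions 3, 118, 172.
Circular molecule, 3 cuts → 3 fragments:
  4–118 → 115 bp
  119–172 → 54 bp
  173–253 then 1–3 → 81 + 3 = 84 bp
Sorted largest to smallest: 115, 84, 54 bp.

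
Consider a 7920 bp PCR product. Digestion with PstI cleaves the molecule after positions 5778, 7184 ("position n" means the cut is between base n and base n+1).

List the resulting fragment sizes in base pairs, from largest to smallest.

Linear molecule, 2 cuts → 3 fragments:
  5778 − 0 = 5778 bp
  7184 − 5778 = 1406 bp
  7920 − 7184 = 736 bp
Sorted largest to smallest: 5778, 1406, 736 bp.

5778, 1406, 736 bp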